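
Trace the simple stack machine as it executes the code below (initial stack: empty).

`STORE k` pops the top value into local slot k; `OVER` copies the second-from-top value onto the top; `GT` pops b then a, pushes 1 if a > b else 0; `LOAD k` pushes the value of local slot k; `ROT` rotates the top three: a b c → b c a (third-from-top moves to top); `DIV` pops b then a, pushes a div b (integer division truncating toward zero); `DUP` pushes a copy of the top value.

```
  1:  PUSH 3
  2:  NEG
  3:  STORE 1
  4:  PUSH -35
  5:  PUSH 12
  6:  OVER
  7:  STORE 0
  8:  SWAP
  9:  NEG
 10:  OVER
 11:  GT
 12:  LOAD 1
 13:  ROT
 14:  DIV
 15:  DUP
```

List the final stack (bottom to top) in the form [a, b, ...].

[1, 0, 0]

PUSH 3   → 3
NEG      → -3
STORE 1  → (empty)
PUSH -35 → -35
PUSH 12  → -35 12
OVER     → -35 12 -35
STORE 0  → -35 12
SWAP     → 12 -35
NEG      → 12 35
OVER     → 12 35 12
GT       → 12 1
LOAD 1   → 12 1 -3
ROT      → 1 -3 12
DIV      → 1 0
DUP      → 1 0 0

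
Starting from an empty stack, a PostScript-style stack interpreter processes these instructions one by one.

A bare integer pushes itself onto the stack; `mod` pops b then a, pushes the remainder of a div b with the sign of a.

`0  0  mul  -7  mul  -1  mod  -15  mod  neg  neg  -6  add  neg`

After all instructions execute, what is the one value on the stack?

6

0   -> [0]
0   -> [0, 0]
mul -> [0]
-7  -> [0, -7]
mul -> [0]
-1  -> [0, -1]
mod -> [0]
-15 -> [0, -15]
mod -> [0]
neg -> [0]
neg -> [0]
-6  -> [0, -6]
add -> [-6]
neg -> [6]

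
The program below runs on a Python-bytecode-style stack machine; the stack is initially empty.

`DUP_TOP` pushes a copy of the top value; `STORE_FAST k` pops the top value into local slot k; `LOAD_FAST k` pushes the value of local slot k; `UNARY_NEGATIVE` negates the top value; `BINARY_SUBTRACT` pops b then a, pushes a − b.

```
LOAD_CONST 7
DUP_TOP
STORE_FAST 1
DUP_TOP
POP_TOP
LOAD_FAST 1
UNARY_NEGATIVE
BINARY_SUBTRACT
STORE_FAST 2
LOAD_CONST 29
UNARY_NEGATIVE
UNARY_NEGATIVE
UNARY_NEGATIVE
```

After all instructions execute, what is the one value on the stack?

-29

LOAD_CONST 7    → 7
DUP_TOP         → 7 7
STORE_FAST 1    → 7
DUP_TOP         → 7 7
POP_TOP         → 7
LOAD_FAST 1     → 7 7
UNARY_NEGATIVE  → 7 -7
BINARY_SUBTRACT → 14
STORE_FAST 2    → (empty)
LOAD_CONST 29   → 29
UNARY_NEGATIVE  → -29
UNARY_NEGATIVE  → 29
UNARY_NEGATIVE  → -29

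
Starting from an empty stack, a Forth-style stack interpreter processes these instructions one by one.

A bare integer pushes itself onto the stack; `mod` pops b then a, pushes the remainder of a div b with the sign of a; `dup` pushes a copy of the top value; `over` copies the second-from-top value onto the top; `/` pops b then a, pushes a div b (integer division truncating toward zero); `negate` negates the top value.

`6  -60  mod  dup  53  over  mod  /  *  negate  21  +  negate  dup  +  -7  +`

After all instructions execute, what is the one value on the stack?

-37

6      : [6]
-60    : [6, -60]
mod    : [6]
dup    : [6, 6]
53     : [6, 6, 53]
over   : [6, 6, 53, 6]
mod    : [6, 6, 5]
/      : [6, 1]
*      : [6]
negate : [-6]
21     : [-6, 21]
+      : [15]
negate : [-15]
dup    : [-15, -15]
+      : [-30]
-7     : [-30, -7]
+      : [-37]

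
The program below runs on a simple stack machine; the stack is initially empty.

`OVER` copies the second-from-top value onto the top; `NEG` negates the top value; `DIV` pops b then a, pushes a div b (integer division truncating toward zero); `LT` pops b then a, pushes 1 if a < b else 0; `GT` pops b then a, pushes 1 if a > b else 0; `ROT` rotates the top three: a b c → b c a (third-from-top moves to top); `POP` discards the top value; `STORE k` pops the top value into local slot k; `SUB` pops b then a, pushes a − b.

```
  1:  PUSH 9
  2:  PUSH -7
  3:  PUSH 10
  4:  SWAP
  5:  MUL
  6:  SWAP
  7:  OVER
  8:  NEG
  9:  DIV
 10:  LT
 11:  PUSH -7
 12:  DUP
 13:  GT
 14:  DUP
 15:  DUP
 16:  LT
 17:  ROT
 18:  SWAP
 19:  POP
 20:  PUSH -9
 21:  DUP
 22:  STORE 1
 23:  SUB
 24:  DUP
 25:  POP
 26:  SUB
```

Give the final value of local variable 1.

-9

PUSH 9   [9]
PUSH -7  [9, -7]
PUSH 10  [9, -7, 10]
SWAP     [9, 10, -7]
MUL      [9, -70]
SWAP     [-70, 9]
OVER     [-70, 9, -70]
NEG      [-70, 9, 70]
DIV      [-70, 0]
LT       [1]
PUSH -7  [1, -7]
DUP      [1, -7, -7]
GT       [1, 0]
DUP      [1, 0, 0]
DUP      [1, 0, 0, 0]
LT       [1, 0, 0]
ROT      [0, 0, 1]
SWAP     [0, 1, 0]
POP      [0, 1]
PUSH -9  [0, 1, -9]
DUP      [0, 1, -9, -9]
STORE 1  [0, 1, -9]
SUB      [0, 10]
DUP      [0, 10, 10]
POP      [0, 10]
SUB      [-10]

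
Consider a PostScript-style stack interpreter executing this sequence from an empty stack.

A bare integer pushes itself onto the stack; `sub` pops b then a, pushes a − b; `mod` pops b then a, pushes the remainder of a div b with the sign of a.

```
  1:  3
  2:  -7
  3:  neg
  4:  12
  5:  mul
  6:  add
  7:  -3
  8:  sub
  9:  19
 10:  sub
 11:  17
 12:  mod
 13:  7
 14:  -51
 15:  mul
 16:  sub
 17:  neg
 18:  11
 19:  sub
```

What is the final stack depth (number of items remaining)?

1

3   : [3]
-7  : [3, -7]
neg : [3, 7]
12  : [3, 7, 12]
mul : [3, 84]
add : [87]
-3  : [87, -3]
sub : [90]
19  : [90, 19]
sub : [71]
17  : [71, 17]
mod : [3]
7   : [3, 7]
-51 : [3, 7, -51]
mul : [3, -357]
sub : [360]
neg : [-360]
11  : [-360, 11]
sub : [-371]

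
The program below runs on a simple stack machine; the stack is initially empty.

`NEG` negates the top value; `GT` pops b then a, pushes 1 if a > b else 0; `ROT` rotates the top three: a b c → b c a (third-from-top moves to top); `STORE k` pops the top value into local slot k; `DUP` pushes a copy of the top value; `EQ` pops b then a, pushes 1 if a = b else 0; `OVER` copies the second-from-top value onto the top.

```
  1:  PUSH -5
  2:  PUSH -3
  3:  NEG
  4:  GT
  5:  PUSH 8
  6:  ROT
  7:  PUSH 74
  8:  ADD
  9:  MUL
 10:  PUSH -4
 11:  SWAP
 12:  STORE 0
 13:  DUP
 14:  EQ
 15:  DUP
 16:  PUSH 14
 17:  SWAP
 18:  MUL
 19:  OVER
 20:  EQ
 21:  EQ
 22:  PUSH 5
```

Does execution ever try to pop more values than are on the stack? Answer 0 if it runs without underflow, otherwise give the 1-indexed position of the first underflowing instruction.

PUSH -5  -5
PUSH -3  -5 -3
NEG      -5 3
GT       0
PUSH 8   0 8
ROT  — needs 3 operands, stack has 2 → underflow

6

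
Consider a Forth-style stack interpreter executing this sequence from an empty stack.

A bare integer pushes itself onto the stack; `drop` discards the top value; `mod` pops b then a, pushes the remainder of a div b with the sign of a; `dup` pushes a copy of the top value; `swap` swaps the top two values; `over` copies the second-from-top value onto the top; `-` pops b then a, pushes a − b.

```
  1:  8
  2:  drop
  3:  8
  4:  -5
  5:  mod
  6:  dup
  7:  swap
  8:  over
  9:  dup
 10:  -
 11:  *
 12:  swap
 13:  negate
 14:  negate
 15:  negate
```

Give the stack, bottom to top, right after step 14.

[0, 3]

8       8
drop    (empty)
8       8
-5      8 -5
mod     3
dup     3 3
swap    3 3
over    3 3 3
dup     3 3 3 3
-       3 3 0
*       3 0
swap    0 3
negate  0 -3
negate  0 3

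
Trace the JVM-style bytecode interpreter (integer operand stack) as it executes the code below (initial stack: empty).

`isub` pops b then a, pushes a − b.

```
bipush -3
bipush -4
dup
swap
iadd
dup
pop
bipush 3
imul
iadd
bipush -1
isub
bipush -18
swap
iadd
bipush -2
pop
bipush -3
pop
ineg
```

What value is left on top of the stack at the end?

44

bipush -3  → [-3]
bipush -4  → [-3, -4]
dup        → [-3, -4, -4]
swap       → [-3, -4, -4]
iadd       → [-3, -8]
dup        → [-3, -8, -8]
pop        → [-3, -8]
bipush 3   → [-3, -8, 3]
imul       → [-3, -24]
iadd       → [-27]
bipush -1  → [-27, -1]
isub       → [-26]
bipush -18 → [-26, -18]
swap       → [-18, -26]
iadd       → [-44]
bipush -2  → [-44, -2]
pop        → [-44]
bipush -3  → [-44, -3]
pop        → [-44]
ineg       → [44]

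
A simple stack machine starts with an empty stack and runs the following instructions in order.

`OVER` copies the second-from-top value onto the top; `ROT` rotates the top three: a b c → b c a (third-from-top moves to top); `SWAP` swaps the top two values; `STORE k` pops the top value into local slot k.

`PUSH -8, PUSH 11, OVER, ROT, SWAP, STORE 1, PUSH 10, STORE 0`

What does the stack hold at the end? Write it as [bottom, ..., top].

PUSH -8 : [-8]
PUSH 11 : [-8, 11]
OVER    : [-8, 11, -8]
ROT     : [11, -8, -8]
SWAP    : [11, -8, -8]
STORE 1 : [11, -8]
PUSH 10 : [11, -8, 10]
STORE 0 : [11, -8]

[11, -8]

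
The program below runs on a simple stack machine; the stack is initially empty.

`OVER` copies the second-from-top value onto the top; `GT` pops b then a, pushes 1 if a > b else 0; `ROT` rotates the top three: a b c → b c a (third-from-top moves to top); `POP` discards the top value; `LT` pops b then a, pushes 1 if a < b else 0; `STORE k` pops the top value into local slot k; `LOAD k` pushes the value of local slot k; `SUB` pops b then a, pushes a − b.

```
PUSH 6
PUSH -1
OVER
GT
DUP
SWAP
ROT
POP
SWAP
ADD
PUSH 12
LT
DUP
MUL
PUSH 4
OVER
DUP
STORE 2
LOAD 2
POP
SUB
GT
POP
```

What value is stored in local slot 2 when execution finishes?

PUSH 6  → 6
PUSH -1 → 6 -1
OVER    → 6 -1 6
GT      → 6 0
DUP     → 6 0 0
SWAP    → 6 0 0
ROT     → 0 0 6
POP     → 0 0
SWAP    → 0 0
ADD     → 0
PUSH 12 → 0 12
LT      → 1
DUP     → 1 1
MUL     → 1
PUSH 4  → 1 4
OVER    → 1 4 1
DUP     → 1 4 1 1
STORE 2 → 1 4 1
LOAD 2  → 1 4 1 1
POP     → 1 4 1
SUB     → 1 3
GT      → 0
POP     → (empty)

1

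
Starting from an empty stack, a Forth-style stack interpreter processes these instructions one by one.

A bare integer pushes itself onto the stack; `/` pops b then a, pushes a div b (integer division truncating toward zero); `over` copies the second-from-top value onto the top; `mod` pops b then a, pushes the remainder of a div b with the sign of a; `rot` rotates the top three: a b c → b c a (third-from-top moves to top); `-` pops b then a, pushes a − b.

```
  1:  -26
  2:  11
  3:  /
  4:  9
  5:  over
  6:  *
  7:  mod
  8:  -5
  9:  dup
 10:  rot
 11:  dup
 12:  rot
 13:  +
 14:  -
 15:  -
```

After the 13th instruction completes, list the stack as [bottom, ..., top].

-26  -> [-26]
11   -> [-26, 11]
/    -> [-2]
9    -> [-2, 9]
over -> [-2, 9, -2]
*    -> [-2, -18]
mod  -> [-2]
-5   -> [-2, -5]
dup  -> [-2, -5, -5]
rot  -> [-5, -5, -2]
dup  -> [-5, -5, -2, -2]
rot  -> [-5, -2, -2, -5]
+    -> [-5, -2, -7]

[-5, -2, -7]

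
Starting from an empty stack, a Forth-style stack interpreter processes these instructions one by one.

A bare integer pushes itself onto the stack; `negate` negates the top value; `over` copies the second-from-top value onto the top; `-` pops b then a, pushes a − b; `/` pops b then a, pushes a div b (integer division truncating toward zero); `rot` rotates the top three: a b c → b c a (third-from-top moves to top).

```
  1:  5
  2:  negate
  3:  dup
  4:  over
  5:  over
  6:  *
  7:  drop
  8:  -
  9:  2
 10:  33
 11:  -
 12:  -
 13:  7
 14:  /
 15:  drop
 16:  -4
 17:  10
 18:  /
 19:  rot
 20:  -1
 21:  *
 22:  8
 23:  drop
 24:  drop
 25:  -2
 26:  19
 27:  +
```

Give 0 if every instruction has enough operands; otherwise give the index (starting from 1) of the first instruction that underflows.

5      → 5
negate → -5
dup    → -5 -5
over   → -5 -5 -5
over   → -5 -5 -5 -5
*      → -5 -5 25
drop   → -5 -5
-      → 0
2      → 0 2
33     → 0 2 33
-      → 0 -31
-      → 31
7      → 31 7
/      → 4
drop   → (empty)
-4     → -4
10     → -4 10
/      → 0
rot  — needs 3 operands, stack has 1 → underflow

19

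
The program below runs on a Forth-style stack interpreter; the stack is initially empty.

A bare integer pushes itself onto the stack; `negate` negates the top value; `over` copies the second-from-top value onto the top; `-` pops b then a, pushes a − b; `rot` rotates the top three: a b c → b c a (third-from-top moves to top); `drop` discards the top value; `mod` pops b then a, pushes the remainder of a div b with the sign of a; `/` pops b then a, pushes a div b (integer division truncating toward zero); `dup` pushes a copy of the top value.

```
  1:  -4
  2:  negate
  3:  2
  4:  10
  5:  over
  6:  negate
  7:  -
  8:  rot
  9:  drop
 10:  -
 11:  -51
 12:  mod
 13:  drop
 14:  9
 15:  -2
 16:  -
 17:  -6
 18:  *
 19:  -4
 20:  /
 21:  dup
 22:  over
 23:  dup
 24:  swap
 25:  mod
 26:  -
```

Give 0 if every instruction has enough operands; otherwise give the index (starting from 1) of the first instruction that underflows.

0

-4     -> -4
negate -> 4
2      -> 4 2
10     -> 4 2 10
over   -> 4 2 10 2
negate -> 4 2 10 -2
-      -> 4 2 12
rot    -> 2 12 4
drop   -> 2 12
-      -> -10
-51    -> -10 -51
mod    -> -10
drop   -> (empty)
9      -> 9
-2     -> 9 -2
-      -> 11
-6     -> 11 -6
*      -> -66
-4     -> -66 -4
/      -> 16
dup    -> 16 16
over   -> 16 16 16
dup    -> 16 16 16 16
swap   -> 16 16 16 16
mod    -> 16 16 0
-      -> 16 16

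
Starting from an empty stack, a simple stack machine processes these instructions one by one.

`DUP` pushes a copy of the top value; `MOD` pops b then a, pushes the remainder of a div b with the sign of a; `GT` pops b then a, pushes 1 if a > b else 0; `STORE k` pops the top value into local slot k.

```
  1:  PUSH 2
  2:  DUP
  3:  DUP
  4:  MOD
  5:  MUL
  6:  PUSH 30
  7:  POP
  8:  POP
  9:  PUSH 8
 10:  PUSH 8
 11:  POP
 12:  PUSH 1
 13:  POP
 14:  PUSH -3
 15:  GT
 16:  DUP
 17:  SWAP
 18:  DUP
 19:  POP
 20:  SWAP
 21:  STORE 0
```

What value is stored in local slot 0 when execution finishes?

PUSH 2  : [2]
DUP     : [2, 2]
DUP     : [2, 2, 2]
MOD     : [2, 0]
MUL     : [0]
PUSH 30 : [0, 30]
POP     : [0]
POP     : []
PUSH 8  : [8]
PUSH 8  : [8, 8]
POP     : [8]
PUSH 1  : [8, 1]
POP     : [8]
PUSH -3 : [8, -3]
GT      : [1]
DUP     : [1, 1]
SWAP    : [1, 1]
DUP     : [1, 1, 1]
POP     : [1, 1]
SWAP    : [1, 1]
STORE 0 : [1]

1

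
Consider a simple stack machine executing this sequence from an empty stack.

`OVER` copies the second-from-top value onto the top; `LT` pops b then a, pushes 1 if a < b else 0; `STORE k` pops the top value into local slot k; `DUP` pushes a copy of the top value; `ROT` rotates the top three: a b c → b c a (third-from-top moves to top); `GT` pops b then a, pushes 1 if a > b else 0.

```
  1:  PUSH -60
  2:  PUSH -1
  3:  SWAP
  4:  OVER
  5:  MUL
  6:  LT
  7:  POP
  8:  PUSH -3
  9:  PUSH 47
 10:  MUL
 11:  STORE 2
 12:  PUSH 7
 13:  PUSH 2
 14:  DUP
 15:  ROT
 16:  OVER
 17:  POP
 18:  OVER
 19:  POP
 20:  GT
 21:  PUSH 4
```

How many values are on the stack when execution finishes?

3

PUSH -60 → [-60]
PUSH -1  → [-60, -1]
SWAP     → [-1, -60]
OVER     → [-1, -60, -1]
MUL      → [-1, 60]
LT       → [1]
POP      → []
PUSH -3  → [-3]
PUSH 47  → [-3, 47]
MUL      → [-141]
STORE 2  → []
PUSH 7   → [7]
PUSH 2   → [7, 2]
DUP      → [7, 2, 2]
ROT      → [2, 2, 7]
OVER     → [2, 2, 7, 2]
POP      → [2, 2, 7]
OVER     → [2, 2, 7, 2]
POP      → [2, 2, 7]
GT       → [2, 0]
PUSH 4   → [2, 0, 4]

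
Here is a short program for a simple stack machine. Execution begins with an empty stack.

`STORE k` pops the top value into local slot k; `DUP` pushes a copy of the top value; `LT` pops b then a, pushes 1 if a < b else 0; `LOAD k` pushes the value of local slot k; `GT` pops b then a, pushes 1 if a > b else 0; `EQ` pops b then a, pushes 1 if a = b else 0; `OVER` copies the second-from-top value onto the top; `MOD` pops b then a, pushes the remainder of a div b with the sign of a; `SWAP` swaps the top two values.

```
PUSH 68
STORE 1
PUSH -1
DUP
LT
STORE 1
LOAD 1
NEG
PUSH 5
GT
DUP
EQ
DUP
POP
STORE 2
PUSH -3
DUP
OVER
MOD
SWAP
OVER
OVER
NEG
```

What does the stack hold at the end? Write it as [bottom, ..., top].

[0, -3, 0, 3]

PUSH 68  68
STORE 1  (empty)
PUSH -1  -1
DUP      -1 -1
LT       0
STORE 1  (empty)
LOAD 1   0
NEG      0
PUSH 5   0 5
GT       0
DUP      0 0
EQ       1
DUP      1 1
POP      1
STORE 2  (empty)
PUSH -3  -3
DUP      -3 -3
OVER     -3 -3 -3
MOD      -3 0
SWAP     0 -3
OVER     0 -3 0
OVER     0 -3 0 -3
NEG      0 -3 0 3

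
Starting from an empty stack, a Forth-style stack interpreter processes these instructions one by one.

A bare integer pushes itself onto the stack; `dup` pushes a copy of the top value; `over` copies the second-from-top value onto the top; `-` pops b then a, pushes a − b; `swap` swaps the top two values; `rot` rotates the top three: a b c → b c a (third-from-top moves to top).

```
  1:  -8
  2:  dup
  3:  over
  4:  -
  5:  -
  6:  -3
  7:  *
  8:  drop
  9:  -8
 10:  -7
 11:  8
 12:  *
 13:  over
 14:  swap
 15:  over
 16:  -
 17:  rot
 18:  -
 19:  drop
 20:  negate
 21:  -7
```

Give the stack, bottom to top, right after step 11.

[-8, -7, 8]

-8   : -8
dup  : -8 -8
over : -8 -8 -8
-    : -8 0
-    : -8
-3   : -8 -3
*    : 24
drop : (empty)
-8   : -8
-7   : -8 -7
8    : -8 -7 8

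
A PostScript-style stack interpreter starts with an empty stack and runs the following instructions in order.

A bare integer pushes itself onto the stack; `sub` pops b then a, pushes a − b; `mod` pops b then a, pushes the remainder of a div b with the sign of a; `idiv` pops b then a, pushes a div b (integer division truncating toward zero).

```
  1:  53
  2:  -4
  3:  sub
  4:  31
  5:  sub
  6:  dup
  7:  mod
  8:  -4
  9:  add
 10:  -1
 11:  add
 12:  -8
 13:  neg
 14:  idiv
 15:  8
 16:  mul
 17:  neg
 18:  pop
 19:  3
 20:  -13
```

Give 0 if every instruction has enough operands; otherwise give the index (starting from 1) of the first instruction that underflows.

0

53   : [53]
-4   : [53, -4]
sub  : [57]
31   : [57, 31]
sub  : [26]
dup  : [26, 26]
mod  : [0]
-4   : [0, -4]
add  : [-4]
-1   : [-4, -1]
add  : [-5]
-8   : [-5, -8]
neg  : [-5, 8]
idiv : [0]
8    : [0, 8]
mul  : [0]
neg  : [0]
pop  : []
3    : [3]
-13  : [3, -13]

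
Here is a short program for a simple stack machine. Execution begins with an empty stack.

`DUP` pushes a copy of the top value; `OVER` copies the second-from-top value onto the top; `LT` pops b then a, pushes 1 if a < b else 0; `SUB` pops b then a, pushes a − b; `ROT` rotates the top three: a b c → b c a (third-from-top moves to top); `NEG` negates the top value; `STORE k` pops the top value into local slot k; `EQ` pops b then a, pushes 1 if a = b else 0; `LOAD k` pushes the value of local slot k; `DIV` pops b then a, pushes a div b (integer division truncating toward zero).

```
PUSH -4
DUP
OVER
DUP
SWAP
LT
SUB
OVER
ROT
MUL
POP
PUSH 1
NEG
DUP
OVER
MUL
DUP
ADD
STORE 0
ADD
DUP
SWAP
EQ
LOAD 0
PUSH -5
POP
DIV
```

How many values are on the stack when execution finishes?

PUSH -4 -> [-4]
DUP     -> [-4, -4]
OVER    -> [-4, -4, -4]
DUP     -> [-4, -4, -4, -4]
SWAP    -> [-4, -4, -4, -4]
LT      -> [-4, -4, 0]
SUB     -> [-4, -4]
OVER    -> [-4, -4, -4]
ROT     -> [-4, -4, -4]
MUL     -> [-4, 16]
POP     -> [-4]
PUSH 1  -> [-4, 1]
NEG     -> [-4, -1]
DUP     -> [-4, -1, -1]
OVER    -> [-4, -1, -1, -1]
MUL     -> [-4, -1, 1]
DUP     -> [-4, -1, 1, 1]
ADD     -> [-4, -1, 2]
STORE 0 -> [-4, -1]
ADD     -> [-5]
DUP     -> [-5, -5]
SWAP    -> [-5, -5]
EQ      -> [1]
LOAD 0  -> [1, 2]
PUSH -5 -> [1, 2, -5]
POP     -> [1, 2]
DIV     -> [0]

1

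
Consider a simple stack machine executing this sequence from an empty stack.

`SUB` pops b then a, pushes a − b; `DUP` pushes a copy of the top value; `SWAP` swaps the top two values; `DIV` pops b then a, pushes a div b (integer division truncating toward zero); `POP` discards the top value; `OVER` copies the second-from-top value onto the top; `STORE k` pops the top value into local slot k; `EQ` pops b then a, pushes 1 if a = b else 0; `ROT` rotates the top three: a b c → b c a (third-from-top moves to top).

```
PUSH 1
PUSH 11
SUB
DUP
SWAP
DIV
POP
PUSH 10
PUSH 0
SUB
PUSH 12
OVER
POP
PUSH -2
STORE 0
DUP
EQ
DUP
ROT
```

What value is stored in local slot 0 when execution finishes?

-2

PUSH 1  -> 1
PUSH 11 -> 1 11
SUB     -> -10
DUP     -> -10 -10
SWAP    -> -10 -10
DIV     -> 1
POP     -> (empty)
PUSH 10 -> 10
PUSH 0  -> 10 0
SUB     -> 10
PUSH 12 -> 10 12
OVER    -> 10 12 10
POP     -> 10 12
PUSH -2 -> 10 12 -2
STORE 0 -> 10 12
DUP     -> 10 12 12
EQ      -> 10 1
DUP     -> 10 1 1
ROT     -> 1 1 10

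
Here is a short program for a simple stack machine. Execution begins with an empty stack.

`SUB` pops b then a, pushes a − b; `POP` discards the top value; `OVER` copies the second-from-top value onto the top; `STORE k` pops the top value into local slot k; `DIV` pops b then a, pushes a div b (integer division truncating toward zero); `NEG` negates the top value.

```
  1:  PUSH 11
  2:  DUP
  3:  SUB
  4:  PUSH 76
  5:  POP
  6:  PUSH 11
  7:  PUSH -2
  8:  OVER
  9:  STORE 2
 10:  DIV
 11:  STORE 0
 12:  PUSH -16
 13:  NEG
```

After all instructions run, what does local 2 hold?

PUSH 11  : [11]
DUP      : [11, 11]
SUB      : [0]
PUSH 76  : [0, 76]
POP      : [0]
PUSH 11  : [0, 11]
PUSH -2  : [0, 11, -2]
OVER     : [0, 11, -2, 11]
STORE 2  : [0, 11, -2]
DIV      : [0, -5]
STORE 0  : [0]
PUSH -16 : [0, -16]
NEG      : [0, 16]

11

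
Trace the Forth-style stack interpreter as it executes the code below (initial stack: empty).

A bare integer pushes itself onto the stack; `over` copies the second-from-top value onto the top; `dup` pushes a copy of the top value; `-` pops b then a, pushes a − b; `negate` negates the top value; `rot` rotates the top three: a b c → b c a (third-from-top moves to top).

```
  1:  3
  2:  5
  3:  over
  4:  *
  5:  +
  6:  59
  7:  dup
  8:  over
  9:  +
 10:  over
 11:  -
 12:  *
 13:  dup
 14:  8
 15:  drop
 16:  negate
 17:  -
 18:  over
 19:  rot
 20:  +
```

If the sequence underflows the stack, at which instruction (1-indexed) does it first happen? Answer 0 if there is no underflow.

3       3
5       3 5
over    3 5 3
*       3 15
+       18
59      18 59
dup     18 59 59
over    18 59 59 59
+       18 59 118
over    18 59 118 59
-       18 59 59
*       18 3481
dup     18 3481 3481
8       18 3481 3481 8
drop    18 3481 3481
negate  18 3481 -3481
-       18 6962
over    18 6962 18
rot     6962 18 18
+       6962 36

0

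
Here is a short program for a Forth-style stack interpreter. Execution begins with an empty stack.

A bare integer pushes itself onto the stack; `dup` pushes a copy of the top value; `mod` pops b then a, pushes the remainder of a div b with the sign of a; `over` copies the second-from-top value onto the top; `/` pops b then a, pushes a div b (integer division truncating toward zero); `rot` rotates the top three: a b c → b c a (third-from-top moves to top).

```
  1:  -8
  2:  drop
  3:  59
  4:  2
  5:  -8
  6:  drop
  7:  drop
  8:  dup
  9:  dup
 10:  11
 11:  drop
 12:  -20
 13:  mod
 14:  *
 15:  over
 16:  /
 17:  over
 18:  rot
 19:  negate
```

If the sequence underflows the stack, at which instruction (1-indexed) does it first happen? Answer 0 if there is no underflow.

-8     -> -8
drop   -> (empty)
59     -> 59
2      -> 59 2
-8     -> 59 2 -8
drop   -> 59 2
drop   -> 59
dup    -> 59 59
dup    -> 59 59 59
11     -> 59 59 59 11
drop   -> 59 59 59
-20    -> 59 59 59 -20
mod    -> 59 59 19
*      -> 59 1121
over   -> 59 1121 59
/      -> 59 19
over   -> 59 19 59
rot    -> 19 59 59
negate -> 19 59 -59

0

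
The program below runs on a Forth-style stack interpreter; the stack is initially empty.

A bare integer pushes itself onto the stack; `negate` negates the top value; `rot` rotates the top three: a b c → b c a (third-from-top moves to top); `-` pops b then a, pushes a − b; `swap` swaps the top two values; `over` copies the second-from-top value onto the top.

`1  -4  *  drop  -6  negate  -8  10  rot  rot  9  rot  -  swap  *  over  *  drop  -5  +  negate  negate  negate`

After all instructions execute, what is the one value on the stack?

-5

1      → [1]
-4     → [1, -4]
*      → [-4]
drop   → []
-6     → [-6]
negate → [6]
-8     → [6, -8]
10     → [6, -8, 10]
rot    → [-8, 10, 6]
rot    → [10, 6, -8]
9      → [10, 6, -8, 9]
rot    → [10, -8, 9, 6]
-      → [10, -8, 3]
swap   → [10, 3, -8]
*      → [10, -24]
over   → [10, -24, 10]
*      → [10, -240]
drop   → [10]
-5     → [10, -5]
+      → [5]
negate → [-5]
negate → [5]
negate → [-5]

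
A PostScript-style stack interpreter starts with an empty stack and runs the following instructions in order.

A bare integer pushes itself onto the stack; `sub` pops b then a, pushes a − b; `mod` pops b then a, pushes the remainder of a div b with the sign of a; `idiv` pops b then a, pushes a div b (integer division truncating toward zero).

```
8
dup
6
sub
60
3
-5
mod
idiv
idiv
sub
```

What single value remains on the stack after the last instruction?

8    : 8
dup  : 8 8
6    : 8 8 6
sub  : 8 2
60   : 8 2 60
3    : 8 2 60 3
-5   : 8 2 60 3 -5
mod  : 8 2 60 3
idiv : 8 2 20
idiv : 8 0
sub  : 8

8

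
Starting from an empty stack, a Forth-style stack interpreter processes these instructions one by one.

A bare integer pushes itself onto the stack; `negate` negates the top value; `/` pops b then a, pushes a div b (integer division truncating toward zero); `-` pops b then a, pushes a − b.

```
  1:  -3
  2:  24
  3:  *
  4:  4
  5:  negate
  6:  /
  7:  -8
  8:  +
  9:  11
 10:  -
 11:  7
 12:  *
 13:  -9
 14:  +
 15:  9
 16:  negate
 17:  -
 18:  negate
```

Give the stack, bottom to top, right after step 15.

[-16, 9]

-3     -> [-3]
24     -> [-3, 24]
*      -> [-72]
4      -> [-72, 4]
negate -> [-72, -4]
/      -> [18]
-8     -> [18, -8]
+      -> [10]
11     -> [10, 11]
-      -> [-1]
7      -> [-1, 7]
*      -> [-7]
-9     -> [-7, -9]
+      -> [-16]
9      -> [-16, 9]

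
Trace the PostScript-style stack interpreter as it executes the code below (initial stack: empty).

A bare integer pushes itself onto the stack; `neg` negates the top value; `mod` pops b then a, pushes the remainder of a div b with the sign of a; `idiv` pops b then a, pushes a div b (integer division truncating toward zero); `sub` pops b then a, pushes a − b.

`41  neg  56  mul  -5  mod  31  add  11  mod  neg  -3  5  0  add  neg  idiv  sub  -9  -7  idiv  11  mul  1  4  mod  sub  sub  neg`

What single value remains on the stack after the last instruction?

41    [41]
neg   [-41]
56    [-41, 56]
mul   [-2296]
-5    [-2296, -5]
mod   [-1]
31    [-1, 31]
add   [30]
11    [30, 11]
mod   [8]
neg   [-8]
-3    [-8, -3]
5     [-8, -3, 5]
0     [-8, -3, 5, 0]
add   [-8, -3, 5]
neg   [-8, -3, -5]
idiv  [-8, 0]
sub   [-8]
-9    [-8, -9]
-7    [-8, -9, -7]
idiv  [-8, 1]
11    [-8, 1, 11]
mul   [-8, 11]
1     [-8, 11, 1]
4     [-8, 11, 1, 4]
mod   [-8, 11, 1]
sub   [-8, 10]
sub   [-18]
neg   [18]

18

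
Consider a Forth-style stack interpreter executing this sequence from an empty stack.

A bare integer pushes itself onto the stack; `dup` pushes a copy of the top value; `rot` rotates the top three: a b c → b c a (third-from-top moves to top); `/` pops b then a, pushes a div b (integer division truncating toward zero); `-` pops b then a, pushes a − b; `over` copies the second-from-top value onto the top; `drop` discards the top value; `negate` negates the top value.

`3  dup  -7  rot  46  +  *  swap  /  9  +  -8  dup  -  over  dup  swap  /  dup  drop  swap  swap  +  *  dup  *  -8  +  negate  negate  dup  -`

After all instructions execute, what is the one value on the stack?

3       3
dup     3 3
-7      3 3 -7
rot     3 -7 3
46      3 -7 3 46
+       3 -7 49
*       3 -343
swap    -343 3
/       -114
9       -114 9
+       -105
-8      -105 -8
dup     -105 -8 -8
-       -105 0
over    -105 0 -105
dup     -105 0 -105 -105
swap    -105 0 -105 -105
/       -105 0 1
dup     -105 0 1 1
drop    -105 0 1
swap    -105 1 0
swap    -105 0 1
+       -105 1
*       -105
dup     -105 -105
*       11025
-8      11025 -8
+       11017
negate  -11017
negate  11017
dup     11017 11017
-       0

0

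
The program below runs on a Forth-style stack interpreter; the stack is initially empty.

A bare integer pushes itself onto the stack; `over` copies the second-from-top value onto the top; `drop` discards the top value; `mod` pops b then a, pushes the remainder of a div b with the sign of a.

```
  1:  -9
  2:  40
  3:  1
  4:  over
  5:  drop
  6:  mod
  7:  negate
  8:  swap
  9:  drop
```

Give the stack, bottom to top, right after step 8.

[0, -9]

-9      -9
40      -9 40
1       -9 40 1
over    -9 40 1 40
drop    -9 40 1
mod     -9 0
negate  -9 0
swap    0 -9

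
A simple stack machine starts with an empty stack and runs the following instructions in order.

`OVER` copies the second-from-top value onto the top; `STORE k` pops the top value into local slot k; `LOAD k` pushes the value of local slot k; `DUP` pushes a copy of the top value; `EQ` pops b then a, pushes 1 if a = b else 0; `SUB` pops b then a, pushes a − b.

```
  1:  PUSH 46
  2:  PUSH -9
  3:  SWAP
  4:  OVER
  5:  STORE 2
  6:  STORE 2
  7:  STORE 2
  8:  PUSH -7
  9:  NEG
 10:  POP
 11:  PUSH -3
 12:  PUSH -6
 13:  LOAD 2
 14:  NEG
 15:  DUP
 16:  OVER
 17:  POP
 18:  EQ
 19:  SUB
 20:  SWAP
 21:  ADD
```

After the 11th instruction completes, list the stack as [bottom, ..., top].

[-3]

PUSH 46 : 46
PUSH -9 : 46 -9
SWAP    : -9 46
OVER    : -9 46 -9
STORE 2 : -9 46
STORE 2 : -9
STORE 2 : (empty)
PUSH -7 : -7
NEG     : 7
POP     : (empty)
PUSH -3 : -3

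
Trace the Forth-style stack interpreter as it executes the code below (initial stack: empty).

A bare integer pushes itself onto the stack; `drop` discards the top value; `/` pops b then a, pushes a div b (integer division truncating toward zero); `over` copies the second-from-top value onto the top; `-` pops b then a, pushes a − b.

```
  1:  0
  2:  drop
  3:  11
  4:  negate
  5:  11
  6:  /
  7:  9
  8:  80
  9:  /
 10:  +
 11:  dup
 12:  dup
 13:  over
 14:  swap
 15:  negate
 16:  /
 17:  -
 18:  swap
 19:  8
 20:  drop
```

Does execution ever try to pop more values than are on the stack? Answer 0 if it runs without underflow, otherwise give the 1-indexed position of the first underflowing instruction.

0      : 0
drop   : (empty)
11     : 11
negate : -11
11     : -11 11
/      : -1
9      : -1 9
80     : -1 9 80
/      : -1 0
+      : -1
dup    : -1 -1
dup    : -1 -1 -1
over   : -1 -1 -1 -1
swap   : -1 -1 -1 -1
negate : -1 -1 -1 1
/      : -1 -1 -1
-      : -1 0
swap   : 0 -1
8      : 0 -1 8
drop   : 0 -1

0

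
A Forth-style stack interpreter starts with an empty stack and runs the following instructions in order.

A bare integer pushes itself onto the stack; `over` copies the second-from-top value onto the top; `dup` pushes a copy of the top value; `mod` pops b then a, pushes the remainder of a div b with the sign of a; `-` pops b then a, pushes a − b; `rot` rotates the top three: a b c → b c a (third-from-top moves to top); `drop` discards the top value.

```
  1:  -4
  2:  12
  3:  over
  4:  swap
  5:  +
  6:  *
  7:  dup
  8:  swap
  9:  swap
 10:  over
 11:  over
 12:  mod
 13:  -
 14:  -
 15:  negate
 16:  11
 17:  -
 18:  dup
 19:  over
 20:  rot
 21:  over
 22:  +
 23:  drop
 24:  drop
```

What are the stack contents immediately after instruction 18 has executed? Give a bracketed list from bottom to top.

[-11, -11]

-4     -> -4
12     -> -4 12
over   -> -4 12 -4
swap   -> -4 -4 12
+      -> -4 8
*      -> -32
dup    -> -32 -32
swap   -> -32 -32
swap   -> -32 -32
over   -> -32 -32 -32
over   -> -32 -32 -32 -32
mod    -> -32 -32 0
-      -> -32 -32
-      -> 0
negate -> 0
11     -> 0 11
-      -> -11
dup    -> -11 -11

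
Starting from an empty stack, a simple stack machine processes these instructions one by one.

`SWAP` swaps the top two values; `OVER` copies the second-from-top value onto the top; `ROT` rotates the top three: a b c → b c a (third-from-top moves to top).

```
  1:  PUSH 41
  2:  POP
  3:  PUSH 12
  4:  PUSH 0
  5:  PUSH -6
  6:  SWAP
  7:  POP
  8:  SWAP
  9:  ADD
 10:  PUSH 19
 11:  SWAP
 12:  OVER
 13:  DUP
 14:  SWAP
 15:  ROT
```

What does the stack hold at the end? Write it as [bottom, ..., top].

PUSH 41 : 41
POP     : (empty)
PUSH 12 : 12
PUSH 0  : 12 0
PUSH -6 : 12 0 -6
SWAP    : 12 -6 0
POP     : 12 -6
SWAP    : -6 12
ADD     : 6
PUSH 19 : 6 19
SWAP    : 19 6
OVER    : 19 6 19
DUP     : 19 6 19 19
SWAP    : 19 6 19 19
ROT     : 19 19 19 6

[19, 19, 19, 6]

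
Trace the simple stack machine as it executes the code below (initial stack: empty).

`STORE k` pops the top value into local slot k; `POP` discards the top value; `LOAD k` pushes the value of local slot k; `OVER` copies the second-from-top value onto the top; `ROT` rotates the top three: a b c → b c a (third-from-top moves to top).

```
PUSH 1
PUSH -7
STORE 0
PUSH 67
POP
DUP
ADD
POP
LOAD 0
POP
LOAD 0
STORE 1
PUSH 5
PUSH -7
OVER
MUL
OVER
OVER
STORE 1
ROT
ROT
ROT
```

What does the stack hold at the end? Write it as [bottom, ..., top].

[5, -35, 5]

PUSH 1   1
PUSH -7  1 -7
STORE 0  1
PUSH 67  1 67
POP      1
DUP      1 1
ADD      2
POP      (empty)
LOAD 0   -7
POP      (empty)
LOAD 0   -7
STORE 1  (empty)
PUSH 5   5
PUSH -7  5 -7
OVER     5 -7 5
MUL      5 -35
OVER     5 -35 5
OVER     5 -35 5 -35
STORE 1  5 -35 5
ROT      -35 5 5
ROT      5 5 -35
ROT      5 -35 5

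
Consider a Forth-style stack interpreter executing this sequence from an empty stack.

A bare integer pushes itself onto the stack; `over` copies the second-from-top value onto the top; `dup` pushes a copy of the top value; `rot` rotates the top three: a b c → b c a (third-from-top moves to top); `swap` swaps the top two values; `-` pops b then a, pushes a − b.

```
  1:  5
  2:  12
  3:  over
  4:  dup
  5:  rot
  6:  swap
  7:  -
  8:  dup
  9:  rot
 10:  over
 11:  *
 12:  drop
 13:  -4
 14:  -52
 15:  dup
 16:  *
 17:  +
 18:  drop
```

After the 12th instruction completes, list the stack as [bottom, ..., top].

5    : 5
12   : 5 12
over : 5 12 5
dup  : 5 12 5 5
rot  : 5 5 5 12
swap : 5 5 12 5
-    : 5 5 7
dup  : 5 5 7 7
rot  : 5 7 7 5
over : 5 7 7 5 7
*    : 5 7 7 35
drop : 5 7 7

[5, 7, 7]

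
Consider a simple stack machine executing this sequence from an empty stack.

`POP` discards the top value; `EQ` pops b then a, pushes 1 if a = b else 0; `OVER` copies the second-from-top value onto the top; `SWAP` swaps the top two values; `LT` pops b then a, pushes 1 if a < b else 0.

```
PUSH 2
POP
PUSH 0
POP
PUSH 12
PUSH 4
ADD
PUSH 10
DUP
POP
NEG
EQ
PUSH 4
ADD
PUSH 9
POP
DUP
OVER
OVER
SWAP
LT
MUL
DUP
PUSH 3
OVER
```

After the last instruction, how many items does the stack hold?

PUSH 2  : [2]
POP     : []
PUSH 0  : [0]
POP     : []
PUSH 12 : [12]
PUSH 4  : [12, 4]
ADD     : [16]
PUSH 10 : [16, 10]
DUP     : [16, 10, 10]
POP     : [16, 10]
NEG     : [16, -10]
EQ      : [0]
PUSH 4  : [0, 4]
ADD     : [4]
PUSH 9  : [4, 9]
POP     : [4]
DUP     : [4, 4]
OVER    : [4, 4, 4]
OVER    : [4, 4, 4, 4]
SWAP    : [4, 4, 4, 4]
LT      : [4, 4, 0]
MUL     : [4, 0]
DUP     : [4, 0, 0]
PUSH 3  : [4, 0, 0, 3]
OVER    : [4, 0, 0, 3, 0]

5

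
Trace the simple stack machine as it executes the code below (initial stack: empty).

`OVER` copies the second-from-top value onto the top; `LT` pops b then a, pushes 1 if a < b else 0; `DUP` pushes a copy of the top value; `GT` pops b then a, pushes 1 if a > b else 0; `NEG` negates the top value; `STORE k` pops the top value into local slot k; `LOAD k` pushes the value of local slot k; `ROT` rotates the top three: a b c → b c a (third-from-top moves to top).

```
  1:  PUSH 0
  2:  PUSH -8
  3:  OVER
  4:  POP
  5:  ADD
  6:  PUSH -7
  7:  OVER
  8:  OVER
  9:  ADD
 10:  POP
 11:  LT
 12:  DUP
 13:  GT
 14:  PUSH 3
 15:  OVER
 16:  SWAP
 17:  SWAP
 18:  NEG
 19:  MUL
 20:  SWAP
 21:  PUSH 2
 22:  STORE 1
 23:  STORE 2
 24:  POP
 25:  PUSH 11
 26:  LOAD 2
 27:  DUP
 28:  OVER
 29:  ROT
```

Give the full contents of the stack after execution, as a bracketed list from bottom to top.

[11, 0, 0, 0]

PUSH 0   [0]
PUSH -8  [0, -8]
OVER     [0, -8, 0]
POP      [0, -8]
ADD      [-8]
PUSH -7  [-8, -7]
OVER     [-8, -7, -8]
OVER     [-8, -7, -8, -7]
ADD      [-8, -7, -15]
POP      [-8, -7]
LT       [1]
DUP      [1, 1]
GT       [0]
PUSH 3   [0, 3]
OVER     [0, 3, 0]
SWAP     [0, 0, 3]
SWAP     [0, 3, 0]
NEG      [0, 3, 0]
MUL      [0, 0]
SWAP     [0, 0]
PUSH 2   [0, 0, 2]
STORE 1  [0, 0]
STORE 2  [0]
POP      []
PUSH 11  [11]
LOAD 2   [11, 0]
DUP      [11, 0, 0]
OVER     [11, 0, 0, 0]
ROT      [11, 0, 0, 0]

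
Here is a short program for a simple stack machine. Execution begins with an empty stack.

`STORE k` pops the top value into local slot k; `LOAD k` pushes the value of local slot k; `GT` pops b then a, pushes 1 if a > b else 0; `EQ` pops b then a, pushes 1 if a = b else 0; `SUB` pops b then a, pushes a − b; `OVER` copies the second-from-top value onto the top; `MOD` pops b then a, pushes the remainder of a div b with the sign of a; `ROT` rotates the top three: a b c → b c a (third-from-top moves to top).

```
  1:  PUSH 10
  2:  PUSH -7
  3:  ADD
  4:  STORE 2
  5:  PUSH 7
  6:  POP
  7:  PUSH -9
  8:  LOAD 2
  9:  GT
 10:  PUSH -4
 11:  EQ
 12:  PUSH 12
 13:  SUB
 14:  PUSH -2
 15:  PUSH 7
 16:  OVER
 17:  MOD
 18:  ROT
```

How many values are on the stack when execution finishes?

3

PUSH 10  [10]
PUSH -7  [10, -7]
ADD      [3]
STORE 2  []
PUSH 7   [7]
POP      []
PUSH -9  [-9]
LOAD 2   [-9, 3]
GT       [0]
PUSH -4  [0, -4]
EQ       [0]
PUSH 12  [0, 12]
SUB      [-12]
PUSH -2  [-12, -2]
PUSH 7   [-12, -2, 7]
OVER     [-12, -2, 7, -2]
MOD      [-12, -2, 1]
ROT      [-2, 1, -12]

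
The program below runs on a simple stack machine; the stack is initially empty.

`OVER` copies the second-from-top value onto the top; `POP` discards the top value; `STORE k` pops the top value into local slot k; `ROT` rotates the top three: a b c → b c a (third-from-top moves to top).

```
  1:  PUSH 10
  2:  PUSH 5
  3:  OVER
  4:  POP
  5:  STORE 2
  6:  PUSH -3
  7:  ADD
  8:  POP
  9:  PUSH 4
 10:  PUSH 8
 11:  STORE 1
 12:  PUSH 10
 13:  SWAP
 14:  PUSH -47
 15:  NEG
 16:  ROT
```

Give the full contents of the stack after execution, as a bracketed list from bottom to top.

PUSH 10  -> 10
PUSH 5   -> 10 5
OVER     -> 10 5 10
POP      -> 10 5
STORE 2  -> 10
PUSH -3  -> 10 -3
ADD      -> 7
POP      -> (empty)
PUSH 4   -> 4
PUSH 8   -> 4 8
STORE 1  -> 4
PUSH 10  -> 4 10
SWAP     -> 10 4
PUSH -47 -> 10 4 -47
NEG      -> 10 4 47
ROT      -> 4 47 10

[4, 47, 10]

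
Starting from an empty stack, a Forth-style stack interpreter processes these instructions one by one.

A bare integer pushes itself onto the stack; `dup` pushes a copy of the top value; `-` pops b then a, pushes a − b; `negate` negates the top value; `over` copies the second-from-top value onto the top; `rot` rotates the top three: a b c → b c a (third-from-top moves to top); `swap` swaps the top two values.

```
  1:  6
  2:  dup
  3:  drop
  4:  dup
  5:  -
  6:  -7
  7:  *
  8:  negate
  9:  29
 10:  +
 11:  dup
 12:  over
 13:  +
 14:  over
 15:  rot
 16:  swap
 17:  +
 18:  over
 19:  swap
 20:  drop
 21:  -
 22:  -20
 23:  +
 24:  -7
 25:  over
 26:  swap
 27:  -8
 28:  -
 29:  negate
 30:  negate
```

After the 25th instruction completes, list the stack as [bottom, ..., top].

[-20, -7, -20]

6      -> 6
dup    -> 6 6
drop   -> 6
dup    -> 6 6
-      -> 0
-7     -> 0 -7
*      -> 0
negate -> 0
29     -> 0 29
+      -> 29
dup    -> 29 29
over   -> 29 29 29
+      -> 29 58
over   -> 29 58 29
rot    -> 58 29 29
swap   -> 58 29 29
+      -> 58 58
over   -> 58 58 58
swap   -> 58 58 58
drop   -> 58 58
-      -> 0
-20    -> 0 -20
+      -> -20
-7     -> -20 -7
over   -> -20 -7 -20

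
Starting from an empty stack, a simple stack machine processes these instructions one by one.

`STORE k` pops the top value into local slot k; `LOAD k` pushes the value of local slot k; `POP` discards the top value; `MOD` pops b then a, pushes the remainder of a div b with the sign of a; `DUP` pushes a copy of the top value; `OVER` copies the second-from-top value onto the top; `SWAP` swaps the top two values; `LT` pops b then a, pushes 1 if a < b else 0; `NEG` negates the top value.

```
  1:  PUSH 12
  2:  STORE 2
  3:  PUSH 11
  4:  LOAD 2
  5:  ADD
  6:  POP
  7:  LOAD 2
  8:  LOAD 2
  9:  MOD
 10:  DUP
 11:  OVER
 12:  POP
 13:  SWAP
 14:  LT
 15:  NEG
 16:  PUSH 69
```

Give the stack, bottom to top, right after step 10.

PUSH 12 : [12]
STORE 2 : []
PUSH 11 : [11]
LOAD 2  : [11, 12]
ADD     : [23]
POP     : []
LOAD 2  : [12]
LOAD 2  : [12, 12]
MOD     : [0]
DUP     : [0, 0]

[0, 0]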